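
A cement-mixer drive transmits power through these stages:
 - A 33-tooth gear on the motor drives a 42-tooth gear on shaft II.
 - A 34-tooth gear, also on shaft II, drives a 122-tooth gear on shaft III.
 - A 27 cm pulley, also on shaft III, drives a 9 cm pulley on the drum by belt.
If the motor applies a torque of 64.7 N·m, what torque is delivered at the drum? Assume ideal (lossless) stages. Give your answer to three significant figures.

98.5 N·m

Gear mesh: ratio = 42/33 = 1.2727; torque at shaft II = 64.7 × 1.2727 = 82.345 N·m.
Gear mesh: ratio = 122/34 = 3.5882; torque at shaft III = 82.345 × 3.5882 = 295.47 N·m.
Belt: ratio = 9/27 = 0.33333; torque at the drum = 295.47 × 0.33333 = 98.492 N·m.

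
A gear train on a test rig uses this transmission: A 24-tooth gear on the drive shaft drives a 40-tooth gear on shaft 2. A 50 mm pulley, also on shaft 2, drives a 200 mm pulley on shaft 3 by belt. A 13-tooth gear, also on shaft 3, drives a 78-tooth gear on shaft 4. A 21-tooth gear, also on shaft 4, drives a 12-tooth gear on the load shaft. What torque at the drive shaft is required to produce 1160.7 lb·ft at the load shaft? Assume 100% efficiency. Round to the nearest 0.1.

50.8 lb·ft

Overall ratio R = 1.6667 × 4 × 6 × 0.57143 = 22.857.
Input torque = output torque / R = 1160.7 / 22.857 = 50.781 lb·ft.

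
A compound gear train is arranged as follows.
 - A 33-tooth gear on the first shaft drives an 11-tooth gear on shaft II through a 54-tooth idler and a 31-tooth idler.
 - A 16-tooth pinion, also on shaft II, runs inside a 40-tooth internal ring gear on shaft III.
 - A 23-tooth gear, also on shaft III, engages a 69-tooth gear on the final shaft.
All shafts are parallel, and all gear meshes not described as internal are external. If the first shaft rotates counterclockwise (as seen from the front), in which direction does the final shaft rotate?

the first shaft → shaft II: driver → idler → idler → driven is 3 external meshes, 3 reversals → CW.
shaft II → shaft III: internal mesh, same direction → CW.
shaft III → the final shaft: external mesh, 1 reversal → CCW.
4 reversals in total — an even number — so the final shaft turns the same way as the first shaft.

counterclockwise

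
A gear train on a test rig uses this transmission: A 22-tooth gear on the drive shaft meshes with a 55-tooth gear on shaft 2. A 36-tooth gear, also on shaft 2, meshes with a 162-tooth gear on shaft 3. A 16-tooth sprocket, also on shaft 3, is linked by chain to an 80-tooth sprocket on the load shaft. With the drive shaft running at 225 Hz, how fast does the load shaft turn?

4 Hz

Gear mesh: ratio = 55/22 = 2.5, so shaft 2 turns at 225 / 2.5 = 90 Hz.
Gear mesh: ratio = 162/36 = 4.5, so shaft 3 turns at 90 / 4.5 = 20 Hz.
Chain: ratio = 80/16 = 5, so the load shaft turns at 20 / 5 = 4 Hz.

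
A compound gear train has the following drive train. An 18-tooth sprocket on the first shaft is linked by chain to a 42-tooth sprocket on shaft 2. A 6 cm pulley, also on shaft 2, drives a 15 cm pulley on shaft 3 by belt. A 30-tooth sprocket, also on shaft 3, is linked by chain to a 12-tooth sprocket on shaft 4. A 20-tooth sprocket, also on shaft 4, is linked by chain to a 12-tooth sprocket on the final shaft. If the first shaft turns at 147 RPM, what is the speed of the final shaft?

the first shaft → shaft 2 (chain, 42/18): 147 ÷ 2.3333 = 63 RPM
shaft 2 → shaft 3 (belt, 15/6): 63 ÷ 2.5 = 25.2 RPM
shaft 3 → shaft 4 (chain, 12/30): 25.2 ÷ 0.4 = 63 RPM
shaft 4 → the final shaft (chain, 12/20): 63 ÷ 0.6 = 105 RPM

105 RPM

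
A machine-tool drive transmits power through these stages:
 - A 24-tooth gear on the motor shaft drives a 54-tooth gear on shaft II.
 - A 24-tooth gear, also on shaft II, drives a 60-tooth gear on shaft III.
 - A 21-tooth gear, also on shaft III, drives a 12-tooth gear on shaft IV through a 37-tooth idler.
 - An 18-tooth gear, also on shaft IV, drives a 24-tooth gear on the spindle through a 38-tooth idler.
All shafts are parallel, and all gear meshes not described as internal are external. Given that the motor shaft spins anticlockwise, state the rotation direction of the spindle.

the motor shaft → shaft II: external mesh, 1 reversal → CW.
shaft II → shaft III: external mesh, 1 reversal → CCW.
shaft III → shaft IV: driver → idler → driven is 2 external meshes, 2 reversals → CCW.
shaft IV → the spindle: driver → idler → driven is 2 external meshes, 2 reversals → CCW.
6 reversals in total — an even number — so the spindle turns the same way as the motor shaft.

anticlockwise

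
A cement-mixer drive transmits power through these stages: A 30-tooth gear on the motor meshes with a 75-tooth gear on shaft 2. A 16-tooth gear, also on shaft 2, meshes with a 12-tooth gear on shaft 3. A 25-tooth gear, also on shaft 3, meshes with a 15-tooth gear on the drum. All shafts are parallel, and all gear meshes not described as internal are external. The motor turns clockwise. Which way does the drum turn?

counterclockwise

the motor → shaft 2: external mesh, 1 reversal → CCW.
shaft 2 → shaft 3: external mesh, 1 reversal → CW.
shaft 3 → the drum: external mesh, 1 reversal → CCW.
3 reversals in total — an odd number — so the drum turns opposite to the motor.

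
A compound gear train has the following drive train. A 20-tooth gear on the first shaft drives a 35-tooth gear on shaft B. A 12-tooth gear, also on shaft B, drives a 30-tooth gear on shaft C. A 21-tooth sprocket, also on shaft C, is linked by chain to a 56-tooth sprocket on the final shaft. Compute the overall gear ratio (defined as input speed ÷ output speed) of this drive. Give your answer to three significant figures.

11.7

Each stage contributes driven/driver: gear mesh 35/20 = 1.75, gear mesh 30/12 = 2.5, chain 56/21 = 2.6667.
Overall: 1.75 × 2.5 × 2.6667 = 11.667.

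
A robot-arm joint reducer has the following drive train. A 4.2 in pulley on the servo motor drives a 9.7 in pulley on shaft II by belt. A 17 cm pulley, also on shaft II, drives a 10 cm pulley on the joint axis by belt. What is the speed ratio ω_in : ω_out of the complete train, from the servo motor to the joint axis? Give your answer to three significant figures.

1.36

Each stage contributes driven/driver: belt 9.7/4.2 = 2.3095, belt 10/17 = 0.58824.
Overall: 2.3095 × 0.58824 = 1.3585.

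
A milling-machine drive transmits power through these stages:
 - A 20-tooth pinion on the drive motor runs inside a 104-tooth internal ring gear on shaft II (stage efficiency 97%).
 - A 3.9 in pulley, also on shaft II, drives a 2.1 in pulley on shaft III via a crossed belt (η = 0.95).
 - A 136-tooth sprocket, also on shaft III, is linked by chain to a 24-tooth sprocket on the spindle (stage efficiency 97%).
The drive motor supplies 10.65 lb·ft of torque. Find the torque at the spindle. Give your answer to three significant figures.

After the internal gear (104/20): 10.65 × 5.2 × 0.97 = 53.719 lb·ft
After the belt (2.1/3.9): 53.719 × 0.53846 × 0.95 = 27.479 lb·ft
After the chain (24/136): 27.479 × 0.17647 × 0.97 = 4.7038 lb·ft

4.70 lb·ft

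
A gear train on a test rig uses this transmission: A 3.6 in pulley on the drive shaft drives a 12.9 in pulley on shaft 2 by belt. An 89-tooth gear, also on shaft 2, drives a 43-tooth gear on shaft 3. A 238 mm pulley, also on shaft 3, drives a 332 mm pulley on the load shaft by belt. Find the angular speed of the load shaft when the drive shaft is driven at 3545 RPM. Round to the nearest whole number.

1468 RPM

Belt: ratio = 12.9/3.6 = 3.5833, so shaft 2 turns at 3545 / 3.5833 = 989.3 RPM.
Gear mesh: ratio = 43/89 = 0.48315, so shaft 3 turns at 989.3 / 0.48315 = 2047.6 RPM.
Belt: ratio = 332/238 = 1.395, so the load shaft turns at 2047.6 / 1.395 = 1467.9 RPM.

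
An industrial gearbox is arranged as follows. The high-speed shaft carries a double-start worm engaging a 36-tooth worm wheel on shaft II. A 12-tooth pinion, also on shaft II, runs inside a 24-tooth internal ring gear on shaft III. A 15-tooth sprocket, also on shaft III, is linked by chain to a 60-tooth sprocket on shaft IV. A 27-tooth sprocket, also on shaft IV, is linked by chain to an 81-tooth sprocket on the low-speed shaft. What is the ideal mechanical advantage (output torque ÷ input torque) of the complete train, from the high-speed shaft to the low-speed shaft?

432

Each stage contributes driven/driver: worm 36/2 = 18, internal gear 24/12 = 2, chain 60/15 = 4, chain 81/27 = 3.
Overall: 18 × 2 × 4 × 3 = 432.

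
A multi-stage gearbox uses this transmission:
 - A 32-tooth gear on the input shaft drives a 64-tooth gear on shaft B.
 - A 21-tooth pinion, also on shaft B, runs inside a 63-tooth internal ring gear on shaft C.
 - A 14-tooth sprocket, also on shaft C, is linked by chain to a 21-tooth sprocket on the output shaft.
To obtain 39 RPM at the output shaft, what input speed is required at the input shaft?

351 RPM

Overall ratio R = 2 × 3 × 1.5 = 9.
Required input speed = output speed × R = 39 × 9 = 351 RPM.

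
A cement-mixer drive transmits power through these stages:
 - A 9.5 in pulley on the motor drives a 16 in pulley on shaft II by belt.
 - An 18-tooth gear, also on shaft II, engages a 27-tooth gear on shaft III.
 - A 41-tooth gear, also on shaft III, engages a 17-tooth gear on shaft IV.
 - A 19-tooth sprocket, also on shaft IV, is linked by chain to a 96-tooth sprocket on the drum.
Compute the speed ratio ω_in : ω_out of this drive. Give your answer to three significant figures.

5.29

Each stage contributes driven/driver: belt 16/9.5 = 1.6842, gear mesh 27/18 = 1.5, gear mesh 17/41 = 0.41463, chain 96/19 = 5.0526.
Overall: 1.6842 × 1.5 × 0.41463 × 5.0526 = 5.2926.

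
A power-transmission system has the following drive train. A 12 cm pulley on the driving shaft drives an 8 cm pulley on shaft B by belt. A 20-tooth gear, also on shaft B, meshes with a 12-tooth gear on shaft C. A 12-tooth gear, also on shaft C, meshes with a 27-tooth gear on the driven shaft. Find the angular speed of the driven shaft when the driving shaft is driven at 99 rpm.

Belt: ratio = 8/12 = 0.66667, so shaft B turns at 99 / 0.66667 = 148.5 rpm.
Gear mesh: ratio = 12/20 = 0.6, so shaft C turns at 148.5 / 0.6 = 247.5 rpm.
Gear mesh: ratio = 27/12 = 2.25, so the driven shaft turns at 247.5 / 2.25 = 110 rpm.

110 rpm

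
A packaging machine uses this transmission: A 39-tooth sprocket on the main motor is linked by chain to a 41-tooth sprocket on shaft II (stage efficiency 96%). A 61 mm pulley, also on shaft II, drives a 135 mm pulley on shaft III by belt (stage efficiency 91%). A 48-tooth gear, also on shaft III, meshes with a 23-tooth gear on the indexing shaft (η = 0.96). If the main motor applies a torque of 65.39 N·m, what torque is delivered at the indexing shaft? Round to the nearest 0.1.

61.1 N·m

chain 41/39 = 1.0513 → τ = 65.39·1.0513·0.96 = 65.994 N·m
belt 135/61 = 2.2131 → τ = 65.994·2.2131·0.91 = 132.91 N·m
gear mesh 23/48 = 0.47917 → τ = 132.91·0.47917·0.96 = 61.137 N·m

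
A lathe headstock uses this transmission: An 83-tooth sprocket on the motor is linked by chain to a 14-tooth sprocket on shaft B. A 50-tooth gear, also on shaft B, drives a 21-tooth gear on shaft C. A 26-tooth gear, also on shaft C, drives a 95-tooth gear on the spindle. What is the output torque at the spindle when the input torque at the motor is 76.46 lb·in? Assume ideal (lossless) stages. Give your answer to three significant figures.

chain 14/83 = 0.16867 → τ = 76.46·0.16867 = 12.897 lb·in
gear mesh 21/50 = 0.42 → τ = 12.897·0.42 = 5.4167 lb·in
gear mesh 95/26 = 3.6538 → τ = 5.4167·3.6538 = 19.792 lb·in

19.8 lb·in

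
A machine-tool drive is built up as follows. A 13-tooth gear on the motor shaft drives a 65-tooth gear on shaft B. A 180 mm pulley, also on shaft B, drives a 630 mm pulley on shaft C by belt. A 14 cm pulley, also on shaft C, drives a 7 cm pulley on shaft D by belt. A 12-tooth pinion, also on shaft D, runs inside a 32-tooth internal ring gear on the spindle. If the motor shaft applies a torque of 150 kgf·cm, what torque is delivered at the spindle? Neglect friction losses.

After the gear mesh (65/13): 150 × 5 = 750 kgf·cm
After the belt (630/180): 750 × 3.5 = 2625 kgf·cm
After the belt (7/14): 2625 × 0.5 = 1312.5 kgf·cm
After the internal gear (32/12): 1312.5 × 2.6667 = 3500 kgf·cm

3500 kgf·cm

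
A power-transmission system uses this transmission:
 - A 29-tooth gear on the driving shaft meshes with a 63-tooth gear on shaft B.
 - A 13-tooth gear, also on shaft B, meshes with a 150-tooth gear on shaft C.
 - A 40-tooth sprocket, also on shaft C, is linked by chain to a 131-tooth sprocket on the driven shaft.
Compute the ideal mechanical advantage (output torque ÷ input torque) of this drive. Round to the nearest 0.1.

82.1

Each stage contributes driven/driver: gear mesh 63/29 = 2.1724, gear mesh 150/13 = 11.538, chain 131/40 = 3.275.
Overall: 2.1724 × 11.538 × 3.275 = 82.092.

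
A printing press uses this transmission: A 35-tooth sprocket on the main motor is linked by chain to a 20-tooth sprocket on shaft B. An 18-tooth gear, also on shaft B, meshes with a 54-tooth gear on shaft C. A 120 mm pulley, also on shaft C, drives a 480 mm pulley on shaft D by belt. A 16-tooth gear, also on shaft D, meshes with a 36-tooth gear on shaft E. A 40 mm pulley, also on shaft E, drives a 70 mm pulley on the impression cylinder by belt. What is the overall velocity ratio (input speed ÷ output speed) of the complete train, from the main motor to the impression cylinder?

Each stage contributes driven/driver: chain 20/35 = 0.57143, gear mesh 54/18 = 3, belt 480/120 = 4, gear mesh 36/16 = 2.25, belt 70/40 = 1.75.
Overall: 0.57143 × 3 × 4 × 2.25 × 1.75 = 27.

27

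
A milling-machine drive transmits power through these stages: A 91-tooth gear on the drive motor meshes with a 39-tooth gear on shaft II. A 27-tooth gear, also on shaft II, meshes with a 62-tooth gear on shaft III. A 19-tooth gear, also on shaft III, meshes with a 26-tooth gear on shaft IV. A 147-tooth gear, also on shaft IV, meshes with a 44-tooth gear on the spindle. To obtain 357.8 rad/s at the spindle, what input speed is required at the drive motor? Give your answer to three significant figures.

Overall ratio R = 0.42857 × 2.2963 × 1.3684 × 0.29932 = 0.40309.
Required input speed = output speed × R = 357.8 × 0.40309 = 144.23 rad/s.

144 rad/s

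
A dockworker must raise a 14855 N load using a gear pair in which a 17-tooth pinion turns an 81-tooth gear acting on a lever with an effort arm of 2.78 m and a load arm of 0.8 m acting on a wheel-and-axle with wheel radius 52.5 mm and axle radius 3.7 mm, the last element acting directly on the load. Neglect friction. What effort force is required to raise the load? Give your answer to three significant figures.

Gear pair MA = 81/17 = 4.7647.
Lever MA = effort arm / load arm = 2.78/0.8 = 3.475.
Wheel-and-axle MA = R/r = 52.5/3.7 = 14.189.
Combined ideal MA = 4.7647 × 3.475 × 14.189 = 234.94.
Effort = load / MA = 14855 / 234.94 = 63.23 N.

63.2 N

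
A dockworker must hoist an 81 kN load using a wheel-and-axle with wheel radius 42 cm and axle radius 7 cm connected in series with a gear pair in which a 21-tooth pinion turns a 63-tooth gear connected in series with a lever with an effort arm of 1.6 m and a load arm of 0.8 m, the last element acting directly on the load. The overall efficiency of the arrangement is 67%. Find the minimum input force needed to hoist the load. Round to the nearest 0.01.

Wheel-and-axle MA = R/r = 42/7 = 6.
Gear pair MA = 63/21 = 3.
Lever MA = effort arm / load arm = 1.6/0.8 = 2.
Combined ideal MA = 6 × 3 × 2 = 36.
Actual MA = 36 × 0.67 = 24.12.
Effort = load / actual MA = 81 / 24.12 = 3.3582 kN.

3.36 kN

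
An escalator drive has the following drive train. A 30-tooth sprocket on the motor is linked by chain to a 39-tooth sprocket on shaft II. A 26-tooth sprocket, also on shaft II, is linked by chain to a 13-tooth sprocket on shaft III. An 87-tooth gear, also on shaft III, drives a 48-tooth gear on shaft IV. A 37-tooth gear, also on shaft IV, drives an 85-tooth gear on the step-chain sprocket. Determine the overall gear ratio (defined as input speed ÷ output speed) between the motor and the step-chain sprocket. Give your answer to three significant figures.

0.824

Each stage contributes driven/driver: chain 39/30 = 1.3, chain 13/26 = 0.5, gear mesh 48/87 = 0.55172, gear mesh 85/37 = 2.2973.
Overall: 1.3 × 0.5 × 0.55172 × 2.2973 = 0.82386.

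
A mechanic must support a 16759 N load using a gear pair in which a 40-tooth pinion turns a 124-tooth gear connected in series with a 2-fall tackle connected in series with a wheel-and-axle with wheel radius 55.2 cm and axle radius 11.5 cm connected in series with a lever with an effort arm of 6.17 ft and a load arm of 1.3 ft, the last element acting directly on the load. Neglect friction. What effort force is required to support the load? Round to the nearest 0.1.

118.7 N

Gear pair MA = 124/40 = 3.1.
Block-and-tackle MA = number of supporting rope parts = 2.
Wheel-and-axle MA = R/r = 55.2/11.5 = 4.8.
Lever MA = effort arm / load arm = 6.17/1.3 = 4.7462.
Combined ideal MA = 3.1 × 2 × 4.8 × 4.7462 = 141.25.
Effort = load / MA = 16759 / 141.25 = 118.65 N.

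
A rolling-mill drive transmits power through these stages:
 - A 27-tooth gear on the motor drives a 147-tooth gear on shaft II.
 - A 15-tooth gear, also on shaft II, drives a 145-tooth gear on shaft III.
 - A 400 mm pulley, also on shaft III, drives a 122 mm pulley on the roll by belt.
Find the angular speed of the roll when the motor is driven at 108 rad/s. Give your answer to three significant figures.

6.73 rad/s

the motor → shaft II (gear mesh, 147/27): 108 ÷ 5.4444 = 19.837 rad/s
shaft II → shaft III (gear mesh, 145/15): 19.837 ÷ 9.6667 = 2.0521 rad/s
shaft III → the roll (belt, 122/400): 2.0521 ÷ 0.305 = 6.7281 rad/s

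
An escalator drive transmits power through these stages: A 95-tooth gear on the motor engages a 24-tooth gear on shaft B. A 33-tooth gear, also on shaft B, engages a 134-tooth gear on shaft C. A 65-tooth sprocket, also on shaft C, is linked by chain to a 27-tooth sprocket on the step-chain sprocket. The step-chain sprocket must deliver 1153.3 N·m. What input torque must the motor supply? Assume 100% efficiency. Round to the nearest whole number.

Overall ratio R = 0.25263 × 4.0606 × 0.41538 = 0.42612.
Input torque = output torque / R = 1153.3 / 0.42612 = 2706.5 N·m.

2707 N·m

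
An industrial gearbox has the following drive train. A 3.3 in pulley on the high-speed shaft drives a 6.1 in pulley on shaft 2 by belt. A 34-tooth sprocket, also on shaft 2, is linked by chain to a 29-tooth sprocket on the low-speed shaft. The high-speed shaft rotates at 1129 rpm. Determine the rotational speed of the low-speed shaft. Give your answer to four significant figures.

716.1 rpm

Belt: ratio = 6.1/3.3 = 1.8485, so shaft 2 turns at 1129 / 1.8485 = 610.77 rpm.
Chain: ratio = 29/34 = 0.85294, so the low-speed shaft turns at 610.77 / 0.85294 = 716.08 rpm.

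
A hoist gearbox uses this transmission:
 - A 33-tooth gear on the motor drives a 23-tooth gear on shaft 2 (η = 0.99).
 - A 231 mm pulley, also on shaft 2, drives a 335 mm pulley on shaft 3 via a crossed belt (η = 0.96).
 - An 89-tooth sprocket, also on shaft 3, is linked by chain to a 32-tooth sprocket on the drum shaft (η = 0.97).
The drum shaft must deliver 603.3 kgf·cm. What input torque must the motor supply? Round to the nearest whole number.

1801 kgf·cm

Overall ratio R = 0.69697 × 1.4502 × 0.35955 = 0.36342; overall efficiency η = 0.99 × 0.96 × 0.97 = 0.9219.
Input torque = output torque / (R × η) = 603.3 / (0.36342 × 0.9219) = 1800.7 kgf·cm.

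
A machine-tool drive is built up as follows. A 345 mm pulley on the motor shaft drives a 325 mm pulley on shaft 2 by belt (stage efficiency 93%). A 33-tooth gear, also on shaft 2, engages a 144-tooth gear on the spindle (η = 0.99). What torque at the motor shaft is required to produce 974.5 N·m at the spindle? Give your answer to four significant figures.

257.5 N·m

Overall ratio R = 0.94203 × 4.3636 = 4.1107; overall efficiency η = 0.93 × 0.99 = 0.9207.
Input torque = output torque / (R × η) = 974.5 / (4.1107 × 0.9207) = 257.48 N·m.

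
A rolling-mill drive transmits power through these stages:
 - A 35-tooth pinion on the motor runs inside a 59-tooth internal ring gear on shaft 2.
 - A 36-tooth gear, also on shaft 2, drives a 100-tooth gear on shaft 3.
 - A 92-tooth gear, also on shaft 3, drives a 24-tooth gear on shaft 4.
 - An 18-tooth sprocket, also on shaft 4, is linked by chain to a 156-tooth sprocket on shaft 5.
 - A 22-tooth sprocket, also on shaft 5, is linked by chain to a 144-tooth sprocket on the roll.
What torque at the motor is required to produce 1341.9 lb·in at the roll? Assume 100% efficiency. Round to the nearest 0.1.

Overall ratio R = 1.6857 × 2.7778 × 0.26087 × 8.6667 × 6.5455 = 69.294.
Input torque = output torque / R = 1341.9 / 69.294 = 19.365 lb·in.

19.4 lb·in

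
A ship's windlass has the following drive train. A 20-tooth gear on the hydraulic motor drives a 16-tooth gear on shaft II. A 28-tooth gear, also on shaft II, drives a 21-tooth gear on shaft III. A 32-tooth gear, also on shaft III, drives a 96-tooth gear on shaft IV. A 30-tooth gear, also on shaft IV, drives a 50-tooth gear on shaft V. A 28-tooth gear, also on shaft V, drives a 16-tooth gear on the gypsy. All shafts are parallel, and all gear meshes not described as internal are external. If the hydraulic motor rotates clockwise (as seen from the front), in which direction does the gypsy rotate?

the hydraulic motor → shaft II: external mesh, 1 reversal → CCW.
shaft II → shaft III: external mesh, 1 reversal → CW.
shaft III → shaft IV: external mesh, 1 reversal → CCW.
shaft IV → shaft V: external mesh, 1 reversal → CW.
shaft V → the gypsy: external mesh, 1 reversal → CCW.
5 reversals in total — an odd number — so the gypsy turns opposite to the hydraulic motor.

counterclockwise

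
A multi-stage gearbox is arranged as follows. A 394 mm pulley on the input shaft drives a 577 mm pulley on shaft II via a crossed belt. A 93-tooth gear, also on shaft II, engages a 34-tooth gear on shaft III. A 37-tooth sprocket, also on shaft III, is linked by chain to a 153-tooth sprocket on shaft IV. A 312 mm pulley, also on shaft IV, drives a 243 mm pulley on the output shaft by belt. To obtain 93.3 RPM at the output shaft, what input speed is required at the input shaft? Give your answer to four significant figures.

160.9 RPM

Overall ratio R = 1.4645 × 0.36559 × 4.1351 × 0.77885 = 1.7243.
Required input speed = output speed × R = 93.3 × 1.7243 = 160.88 RPM.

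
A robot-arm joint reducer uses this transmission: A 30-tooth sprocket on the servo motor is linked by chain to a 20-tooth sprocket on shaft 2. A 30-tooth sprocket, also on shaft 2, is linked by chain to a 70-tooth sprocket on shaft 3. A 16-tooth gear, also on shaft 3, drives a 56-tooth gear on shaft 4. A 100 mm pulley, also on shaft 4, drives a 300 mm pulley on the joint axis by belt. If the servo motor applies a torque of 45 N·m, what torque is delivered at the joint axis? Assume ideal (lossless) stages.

735 N·m

After the chain (20/30): 45 × 0.66667 = 30 N·m
After the chain (70/30): 30 × 2.3333 = 70 N·m
After the gear mesh (56/16): 70 × 3.5 = 245 N·m
After the belt (300/100): 245 × 3 = 735 N·m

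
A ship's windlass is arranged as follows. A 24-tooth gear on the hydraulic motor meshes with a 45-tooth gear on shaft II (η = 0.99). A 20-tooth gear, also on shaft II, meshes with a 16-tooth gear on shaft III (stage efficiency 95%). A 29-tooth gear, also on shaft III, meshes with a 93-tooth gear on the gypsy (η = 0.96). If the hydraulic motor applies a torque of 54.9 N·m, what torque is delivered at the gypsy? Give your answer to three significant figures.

238 N·m

gear mesh 45/24 = 1.875 → τ = 54.9·1.875·0.99 = 101.91 N·m
gear mesh 16/20 = 0.8 → τ = 101.91·0.8·0.95 = 77.45 N·m
gear mesh 93/29 = 3.2069 → τ = 77.45·3.2069·0.96 = 238.44 N·m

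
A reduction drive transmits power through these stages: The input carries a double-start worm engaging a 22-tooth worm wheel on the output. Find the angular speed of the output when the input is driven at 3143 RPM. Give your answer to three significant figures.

286 RPM

worm 22/2 = 11 → 3143/11 = 285.73 RPM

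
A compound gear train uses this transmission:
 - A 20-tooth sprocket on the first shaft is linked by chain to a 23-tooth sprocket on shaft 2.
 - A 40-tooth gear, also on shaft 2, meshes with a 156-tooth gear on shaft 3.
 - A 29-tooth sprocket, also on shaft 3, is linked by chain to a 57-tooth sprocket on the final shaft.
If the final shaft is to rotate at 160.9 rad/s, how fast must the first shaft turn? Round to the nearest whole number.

Overall ratio R = 1.15 × 3.9 × 1.9655 = 8.8153.
Required input speed = output speed × R = 160.9 × 8.8153 = 1418.4 rad/s.

1418 rad/s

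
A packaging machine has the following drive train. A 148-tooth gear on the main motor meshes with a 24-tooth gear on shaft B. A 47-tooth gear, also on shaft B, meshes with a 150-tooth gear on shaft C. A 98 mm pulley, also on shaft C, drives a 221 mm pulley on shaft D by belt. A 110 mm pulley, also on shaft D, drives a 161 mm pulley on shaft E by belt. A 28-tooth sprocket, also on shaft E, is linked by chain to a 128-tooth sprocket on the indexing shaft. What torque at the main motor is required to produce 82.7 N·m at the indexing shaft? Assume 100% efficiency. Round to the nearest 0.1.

10.6 N·m

Overall ratio R = 0.16216 × 3.1915 × 2.2551 × 1.4636 × 4.5714 = 7.809.
Input torque = output torque / R = 82.7 / 7.809 = 10.59 N·m.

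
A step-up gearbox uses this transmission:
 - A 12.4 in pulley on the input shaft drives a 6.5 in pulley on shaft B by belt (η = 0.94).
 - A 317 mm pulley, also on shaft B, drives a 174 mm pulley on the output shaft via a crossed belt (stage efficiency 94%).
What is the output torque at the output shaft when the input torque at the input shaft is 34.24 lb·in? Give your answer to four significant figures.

After the belt (6.5/12.4): 34.24 × 0.52419 × 0.94 = 16.871 lb·in
After the belt (174/317): 16.871 × 0.5489 × 0.94 = 8.705 lb·in

8.705 lb·in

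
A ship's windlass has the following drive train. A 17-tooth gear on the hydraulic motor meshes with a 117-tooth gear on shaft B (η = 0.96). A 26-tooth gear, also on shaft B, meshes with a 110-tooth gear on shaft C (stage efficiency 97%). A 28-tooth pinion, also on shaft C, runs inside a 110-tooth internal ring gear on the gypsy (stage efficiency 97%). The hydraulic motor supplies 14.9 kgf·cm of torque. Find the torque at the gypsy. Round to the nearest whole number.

Gear mesh: ratio = 117/17 = 6.8824; torque at shaft B = 14.9 × 6.8824 × 0.96 = 98.445 kgf·cm.
Gear mesh: ratio = 110/26 = 4.2308; torque at shaft C = 98.445 × 4.2308 × 0.97 = 404 kgf·cm.
Internal gear: ratio = 110/28 = 3.9286; torque at the gypsy = 404 × 3.9286 × 0.97 = 1539.5 kgf·cm.

1540 kgf·cm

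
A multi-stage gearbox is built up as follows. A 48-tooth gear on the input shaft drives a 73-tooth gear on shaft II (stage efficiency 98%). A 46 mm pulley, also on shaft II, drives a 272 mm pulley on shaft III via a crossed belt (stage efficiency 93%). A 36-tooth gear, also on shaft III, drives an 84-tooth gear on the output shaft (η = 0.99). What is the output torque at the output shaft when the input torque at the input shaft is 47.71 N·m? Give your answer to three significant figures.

Gear mesh: ratio = 73/48 = 1.5208; torque at shaft II = 47.71 × 1.5208 × 0.98 = 71.108 N·m.
Belt: ratio = 272/46 = 5.913; torque at shaft III = 71.108 × 5.913 × 0.93 = 391.03 N·m.
Gear mesh: ratio = 84/36 = 2.3333; torque at the output shaft = 391.03 × 2.3333 × 0.99 = 903.28 N·m.

903 N·m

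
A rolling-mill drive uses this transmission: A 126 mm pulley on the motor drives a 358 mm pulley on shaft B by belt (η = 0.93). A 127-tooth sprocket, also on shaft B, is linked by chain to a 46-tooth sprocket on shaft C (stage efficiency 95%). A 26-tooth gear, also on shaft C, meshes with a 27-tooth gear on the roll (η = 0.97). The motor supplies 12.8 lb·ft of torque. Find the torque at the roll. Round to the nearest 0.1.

Belt: ratio = 358/126 = 2.8413; torque at shaft B = 12.8 × 2.8413 × 0.93 = 33.822 lb·ft.
Chain: ratio = 46/127 = 0.3622; torque at shaft C = 33.822 × 0.3622 × 0.95 = 11.638 lb·ft.
Gear mesh: ratio = 27/26 = 1.0385; torque at the roll = 11.638 × 1.0385 × 0.97 = 11.723 lb·ft.

11.7 lb·ft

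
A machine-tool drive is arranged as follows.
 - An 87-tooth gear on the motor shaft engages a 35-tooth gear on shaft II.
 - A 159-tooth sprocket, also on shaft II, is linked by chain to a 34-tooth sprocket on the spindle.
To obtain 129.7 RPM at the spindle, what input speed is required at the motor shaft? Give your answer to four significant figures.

11.16 RPM

Overall ratio R = 0.4023 × 0.21384 = 0.086026.
Required input speed = output speed × R = 129.7 × 0.086026 = 11.158 RPM.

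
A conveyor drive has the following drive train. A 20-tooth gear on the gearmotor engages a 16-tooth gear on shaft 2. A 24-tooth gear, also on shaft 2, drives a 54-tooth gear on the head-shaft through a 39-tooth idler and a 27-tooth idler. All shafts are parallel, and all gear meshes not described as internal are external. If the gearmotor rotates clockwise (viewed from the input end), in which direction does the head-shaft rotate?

the gearmotor → shaft 2: external mesh, 1 reversal → CCW.
shaft 2 → the head-shaft: driver → idler → idler → driven is 3 external meshes, 3 reversals → CW.
4 reversals in total — an even number — so the head-shaft turns the same way as the gearmotor.

clockwise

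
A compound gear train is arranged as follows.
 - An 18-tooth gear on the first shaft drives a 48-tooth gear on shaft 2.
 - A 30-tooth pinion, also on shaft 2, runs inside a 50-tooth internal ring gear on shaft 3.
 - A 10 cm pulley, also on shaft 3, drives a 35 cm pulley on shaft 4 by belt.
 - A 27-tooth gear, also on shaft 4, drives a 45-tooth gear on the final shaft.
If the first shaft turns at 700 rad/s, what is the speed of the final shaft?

27 rad/s

Gear mesh: ratio = 48/18 = 2.6667, so shaft 2 turns at 700 / 2.6667 = 262.5 rad/s.
Internal gear: ratio = 50/30 = 1.6667, so shaft 3 turns at 262.5 / 1.6667 = 157.5 rad/s.
Belt: ratio = 35/10 = 3.5, so shaft 4 turns at 157.5 / 3.5 = 45 rad/s.
Gear mesh: ratio = 45/27 = 1.6667, so the final shaft turns at 45 / 1.6667 = 27 rad/s.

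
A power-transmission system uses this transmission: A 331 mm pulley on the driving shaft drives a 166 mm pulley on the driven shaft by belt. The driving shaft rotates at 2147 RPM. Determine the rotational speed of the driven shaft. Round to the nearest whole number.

the driving shaft → the driven shaft (belt, 166/331): 2147 ÷ 0.50151 = 4281.1 RPM

4281 RPM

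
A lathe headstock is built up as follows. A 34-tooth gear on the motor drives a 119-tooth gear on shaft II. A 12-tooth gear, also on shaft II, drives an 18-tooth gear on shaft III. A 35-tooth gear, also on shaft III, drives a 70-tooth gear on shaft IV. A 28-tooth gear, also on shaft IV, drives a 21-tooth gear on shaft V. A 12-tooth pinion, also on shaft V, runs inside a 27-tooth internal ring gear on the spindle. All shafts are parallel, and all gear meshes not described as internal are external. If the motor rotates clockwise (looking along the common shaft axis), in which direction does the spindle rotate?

the motor → shaft II: external mesh, 1 reversal → CCW.
shaft II → shaft III: external mesh, 1 reversal → CW.
shaft III → shaft IV: external mesh, 1 reversal → CCW.
shaft IV → shaft V: external mesh, 1 reversal → CW.
shaft V → the spindle: internal mesh, same direction → CW.
4 reversals in total — an even number — so the spindle turns the same way as the motor.

clockwise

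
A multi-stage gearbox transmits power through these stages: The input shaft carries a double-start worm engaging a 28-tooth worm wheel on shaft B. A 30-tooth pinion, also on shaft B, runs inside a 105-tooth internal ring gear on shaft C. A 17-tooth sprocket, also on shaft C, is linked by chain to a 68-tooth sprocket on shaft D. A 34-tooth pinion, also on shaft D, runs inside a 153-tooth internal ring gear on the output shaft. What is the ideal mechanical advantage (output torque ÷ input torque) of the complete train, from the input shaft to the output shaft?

882

Each stage contributes driven/driver: worm 28/2 = 14, internal gear 105/30 = 3.5, chain 68/17 = 4, internal gear 153/34 = 4.5.
Overall: 14 × 3.5 × 4 × 4.5 = 882.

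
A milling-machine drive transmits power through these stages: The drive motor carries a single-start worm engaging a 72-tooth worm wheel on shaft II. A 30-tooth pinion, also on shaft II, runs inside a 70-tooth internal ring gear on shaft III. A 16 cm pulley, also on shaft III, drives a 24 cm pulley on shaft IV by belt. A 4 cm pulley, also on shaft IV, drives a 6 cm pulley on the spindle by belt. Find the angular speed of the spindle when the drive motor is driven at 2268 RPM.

Worm: ratio = 72/1 = 72, so shaft II turns at 2268 / 72 = 31.5 RPM.
Internal gear: ratio = 70/30 = 2.3333, so shaft III turns at 31.5 / 2.3333 = 13.5 RPM.
Belt: ratio = 24/16 = 1.5, so shaft IV turns at 13.5 / 1.5 = 9 RPM.
Belt: ratio = 6/4 = 1.5, so the spindle turns at 9 / 1.5 = 6 RPM.

6 RPM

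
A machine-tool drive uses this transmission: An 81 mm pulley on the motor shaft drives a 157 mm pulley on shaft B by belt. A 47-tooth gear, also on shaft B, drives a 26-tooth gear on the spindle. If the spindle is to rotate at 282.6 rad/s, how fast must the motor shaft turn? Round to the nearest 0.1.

Overall ratio R = 1.9383 × 0.55319 = 1.0722.
Required input speed = output speed × R = 282.6 × 1.0722 = 303.01 rad/s.

303.0 rad/s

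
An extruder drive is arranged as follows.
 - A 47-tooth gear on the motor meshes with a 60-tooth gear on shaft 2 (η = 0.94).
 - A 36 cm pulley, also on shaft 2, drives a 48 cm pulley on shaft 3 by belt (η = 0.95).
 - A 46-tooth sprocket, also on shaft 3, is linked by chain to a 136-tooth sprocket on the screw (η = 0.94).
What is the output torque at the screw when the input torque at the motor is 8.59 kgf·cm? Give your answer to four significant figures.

36.29 kgf·cm

Gear mesh: ratio = 60/47 = 1.2766; torque at shaft 2 = 8.59 × 1.2766 × 0.94 = 10.308 kgf·cm.
Belt: ratio = 48/36 = 1.3333; torque at shaft 3 = 10.308 × 1.3333 × 0.95 = 13.057 kgf·cm.
Chain: ratio = 136/46 = 2.9565; torque at the screw = 13.057 × 2.9565 × 0.94 = 36.287 kgf·cm.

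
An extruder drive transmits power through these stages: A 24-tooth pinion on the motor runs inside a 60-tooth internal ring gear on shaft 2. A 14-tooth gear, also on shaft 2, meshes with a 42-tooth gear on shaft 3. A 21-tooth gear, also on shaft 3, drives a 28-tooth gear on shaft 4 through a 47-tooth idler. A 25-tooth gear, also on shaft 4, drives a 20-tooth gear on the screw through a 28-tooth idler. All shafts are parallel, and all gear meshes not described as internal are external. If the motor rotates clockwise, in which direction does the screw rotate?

anticlockwise

the motor → shaft 2: internal mesh, same direction → CW.
shaft 2 → shaft 3: external mesh, 1 reversal → CCW.
shaft 3 → shaft 4: driver → idler → driven is 2 external meshes, 2 reversals → CCW.
shaft 4 → the screw: driver → idler → driven is 2 external meshes, 2 reversals → CCW.
5 reversals in total — an odd number — so the screw turns opposite to the motor.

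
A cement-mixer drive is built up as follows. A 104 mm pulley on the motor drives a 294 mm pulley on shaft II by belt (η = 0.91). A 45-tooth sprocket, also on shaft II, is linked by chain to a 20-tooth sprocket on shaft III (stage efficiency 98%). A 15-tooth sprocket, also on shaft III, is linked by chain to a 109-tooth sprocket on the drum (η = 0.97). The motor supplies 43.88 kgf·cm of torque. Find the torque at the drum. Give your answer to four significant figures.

346.6 kgf·cm

belt 294/104 = 2.8269 → τ = 43.88·2.8269·0.91 = 112.88 kgf·cm
chain 20/45 = 0.44444 → τ = 112.88·0.44444·0.98 = 49.166 kgf·cm
chain 109/15 = 7.2667 → τ = 49.166·7.2667·0.97 = 346.56 kgf·cm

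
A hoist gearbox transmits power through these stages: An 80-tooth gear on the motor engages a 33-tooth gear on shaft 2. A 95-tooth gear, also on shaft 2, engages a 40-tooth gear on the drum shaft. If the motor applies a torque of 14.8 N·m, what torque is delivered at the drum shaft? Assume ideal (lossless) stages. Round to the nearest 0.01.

2.57 N·m

Gear mesh: ratio = 33/80 = 0.4125; torque at shaft 2 = 14.8 × 0.4125 = 6.105 N·m.
Gear mesh: ratio = 40/95 = 0.42105; torque at the drum shaft = 6.105 × 0.42105 = 2.5705 N·m.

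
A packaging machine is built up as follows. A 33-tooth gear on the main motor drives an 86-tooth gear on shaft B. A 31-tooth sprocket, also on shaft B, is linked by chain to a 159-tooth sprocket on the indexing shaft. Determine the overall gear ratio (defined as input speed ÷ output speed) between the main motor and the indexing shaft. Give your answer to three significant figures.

13.4

Each stage contributes driven/driver: gear mesh 86/33 = 2.6061, chain 159/31 = 5.129.
Overall: 2.6061 × 5.129 = 13.367.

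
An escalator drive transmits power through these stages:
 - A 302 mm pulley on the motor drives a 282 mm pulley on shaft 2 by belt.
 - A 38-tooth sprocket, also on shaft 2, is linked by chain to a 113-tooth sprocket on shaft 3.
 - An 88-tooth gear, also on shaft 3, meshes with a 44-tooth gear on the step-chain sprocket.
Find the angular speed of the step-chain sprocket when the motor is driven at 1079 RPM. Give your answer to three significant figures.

777 RPM

the motor → shaft 2 (belt, 282/302): 1079 ÷ 0.93377 = 1155.5 RPM
shaft 2 → shaft 3 (chain, 113/38): 1155.5 ÷ 2.9737 = 388.58 RPM
shaft 3 → the step-chain sprocket (gear mesh, 44/88): 388.58 ÷ 0.5 = 777.17 RPM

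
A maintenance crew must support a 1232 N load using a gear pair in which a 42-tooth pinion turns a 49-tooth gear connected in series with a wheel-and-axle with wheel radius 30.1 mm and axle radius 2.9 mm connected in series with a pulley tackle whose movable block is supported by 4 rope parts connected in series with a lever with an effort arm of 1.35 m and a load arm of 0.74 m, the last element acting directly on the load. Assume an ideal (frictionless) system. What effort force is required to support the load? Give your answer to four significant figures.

Gear pair MA = 49/42 = 1.1667.
Wheel-and-axle MA = R/r = 30.1/2.9 = 10.379.
Block-and-tackle MA = number of supporting rope parts = 4.
Lever MA = effort arm / load arm = 1.35/0.74 = 1.8243.
Combined ideal MA = 1.1667 × 10.379 × 4 × 1.8243 = 88.364.
Effort = load / MA = 1232 / 88.364 = 13.942 N.

13.94 N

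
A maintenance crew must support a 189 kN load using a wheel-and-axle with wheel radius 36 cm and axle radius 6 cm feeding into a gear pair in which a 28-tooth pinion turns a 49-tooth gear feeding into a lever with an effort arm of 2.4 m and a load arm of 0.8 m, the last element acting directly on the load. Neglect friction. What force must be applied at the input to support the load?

Wheel-and-axle MA = R/r = 36/6 = 6.
Gear pair MA = 49/28 = 1.75.
Lever MA = effort arm / load arm = 2.4/0.8 = 3.
Combined ideal MA = 6 × 1.75 × 3 = 31.5.
Effort = load / MA = 189 / 31.5 = 6 kN.

6 kN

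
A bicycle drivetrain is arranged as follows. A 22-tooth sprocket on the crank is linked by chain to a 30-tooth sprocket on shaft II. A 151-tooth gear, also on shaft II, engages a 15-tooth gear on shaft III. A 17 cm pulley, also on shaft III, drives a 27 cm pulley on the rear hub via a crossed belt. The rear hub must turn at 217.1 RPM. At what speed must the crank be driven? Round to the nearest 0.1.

Overall ratio R = 1.3636 × 0.099338 × 1.5882 = 0.21514.
Required input speed = output speed × R = 217.1 × 0.21514 = 46.708 RPM.

46.7 RPM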